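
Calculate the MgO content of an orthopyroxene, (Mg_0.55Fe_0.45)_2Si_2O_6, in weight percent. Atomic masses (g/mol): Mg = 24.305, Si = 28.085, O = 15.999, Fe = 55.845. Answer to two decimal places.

Molar mass of (Mg_0.55Fe_0.45)_2Si_2O_6 = 1.10×24.305 + 0.90×55.845 + 2×28.085 + 6×15.999 = 229.160 g/mol.
Each formula unit contains 1.10 Mg, equivalent to 1.10/1 = 1.1000 mol MgO.
M(MgO) = 1×24.305 + 1×15.999 = 40.304 g/mol.
Mass of MgO per formula unit = 1.1000 × 40.304 = 44.334 g.
MgO wt% = 44.334 / 229.160 × 100 = 19.35%.

19.35 wt%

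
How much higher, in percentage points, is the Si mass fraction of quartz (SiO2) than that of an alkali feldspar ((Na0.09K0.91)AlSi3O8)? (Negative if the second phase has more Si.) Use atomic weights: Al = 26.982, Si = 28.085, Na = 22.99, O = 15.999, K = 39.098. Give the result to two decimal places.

First mineral: 28.085 g Si in 60.083 g formula = 46.74 wt% Si.
Second mineral: 84.255 g Si in 276.877 g formula = 30.43 wt% Si.
46.74% − 30.43% gives a difference of 16.31 percentage points.

16.31 percentage points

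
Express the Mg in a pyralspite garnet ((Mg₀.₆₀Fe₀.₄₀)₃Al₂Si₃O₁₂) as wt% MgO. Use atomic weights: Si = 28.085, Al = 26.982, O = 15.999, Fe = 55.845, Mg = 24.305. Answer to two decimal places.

Formula mass = 440.970 g/mol.
1.80 Mg → 1.8000 mol MgO per formula unit; M(MgO) = 40.304, so MgO mass = 72.547 g.
72.547/440.970 × 100 = 16.45 wt%.

16.45 wt%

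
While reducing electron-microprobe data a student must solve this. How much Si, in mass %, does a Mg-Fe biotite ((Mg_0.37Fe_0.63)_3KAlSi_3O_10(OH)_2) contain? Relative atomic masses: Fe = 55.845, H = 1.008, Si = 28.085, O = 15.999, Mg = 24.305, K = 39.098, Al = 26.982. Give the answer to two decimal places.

Molar mass of (Mg_0.37Fe_0.63)_3KAlSi_3O_10(OH)_2: 1.11·24.305 + 1.89·55.845 + 1·39.098 + 1·26.982 + 3·28.085 + 12·15.999 + 2·1.008 = 476.865 g/mol.
Mass of Si per formula unit: 3 × 28.085 = 84.255 g.
Weight fraction Si = 84.255 / 476.865 = 0.1767.

17.67 mass %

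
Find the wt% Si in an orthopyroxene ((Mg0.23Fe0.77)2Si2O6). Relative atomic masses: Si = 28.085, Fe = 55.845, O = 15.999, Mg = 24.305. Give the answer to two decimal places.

Formula mass = 0.46*24.305 + 1.54*55.845 + 2*28.085 + 6*15.999 = 249.346 g/mol, of which 56.170 g is Si.
So Si makes up 56.170/249.346 = 0.2253 of the mass, i.e. 22.53%.

22.53 wt%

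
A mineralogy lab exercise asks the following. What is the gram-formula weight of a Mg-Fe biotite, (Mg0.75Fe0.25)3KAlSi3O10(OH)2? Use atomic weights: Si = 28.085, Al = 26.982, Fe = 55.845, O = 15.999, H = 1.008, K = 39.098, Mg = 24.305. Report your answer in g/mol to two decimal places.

M = 2.25(24.305) + 0.75(55.845) + 1(39.098) + 1(26.982) + 3(28.085) + 12(15.999) + 2(1.008)

440.91 g/mol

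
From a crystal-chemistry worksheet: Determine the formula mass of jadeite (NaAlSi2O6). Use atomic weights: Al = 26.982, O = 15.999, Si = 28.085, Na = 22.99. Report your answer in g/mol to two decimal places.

Na: 1 × 22.99 = 22.9900
Al: 1 × 26.982 = 26.9820
Si: 2 × 28.085 = 56.1700
O: 6 × 15.999 = 95.9940
Summing the contributions gives the formula mass.

202.14 g/mol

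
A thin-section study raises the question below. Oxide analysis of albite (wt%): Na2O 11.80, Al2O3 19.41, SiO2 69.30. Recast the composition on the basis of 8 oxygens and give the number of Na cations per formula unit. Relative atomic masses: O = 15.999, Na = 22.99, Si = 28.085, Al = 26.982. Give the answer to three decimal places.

0.993 Na apfu

Na2O (M=61.979): mol = 0.19039; Na = 0.38078, O = 0.19039.
Al2O3 (M=101.961): mol = 0.19037; Al = 0.38074, O = 0.57111.
SiO2 (M=60.083): mol = 1.15340; Si = 1.15340, O = 2.30680.
ΣO = 3.06830; factor = 8/ΣO = 2.60731.
Na apfu = 0.38078 × 2.60731 = 0.993.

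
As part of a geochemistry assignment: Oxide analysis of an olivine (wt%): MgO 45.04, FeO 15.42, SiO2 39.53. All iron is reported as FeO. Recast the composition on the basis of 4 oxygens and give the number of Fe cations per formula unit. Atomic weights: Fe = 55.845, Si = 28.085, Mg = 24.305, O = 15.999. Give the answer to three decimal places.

0.324 Fe apfu

MgO: 45.04/40.304 = 1.11751 mol → 1.11751 mol Mg, 1.11751 mol O.
FeO: 15.42/71.844 = 0.21463 mol → 0.21463 mol Fe, 0.21463 mol O.
SiO2: 39.53/60.083 = 0.65792 mol → 0.65792 mol Si, 1.31584 mol O.
Total oxygen = 2.64798 mol. Normalization factor = 4/2.64798 = 1.51059.
Fe per 4 O = 0.21463 × 1.51059 = 0.324.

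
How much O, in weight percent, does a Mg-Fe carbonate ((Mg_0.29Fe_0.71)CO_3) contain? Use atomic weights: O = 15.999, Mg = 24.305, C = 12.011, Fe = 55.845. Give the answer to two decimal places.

M((Mg_0.29Fe_0.71)CO_3) = 106.706 g/mol.
O contributes 3 × 15.999 = 47.997 g per mole.
47.997/106.706 = 0.4498 → 44.98%.

44.98 weight percent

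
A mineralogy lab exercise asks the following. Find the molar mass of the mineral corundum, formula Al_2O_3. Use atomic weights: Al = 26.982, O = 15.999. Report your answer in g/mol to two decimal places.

Al: 2 × 26.982 = 53.9640
O: 3 × 15.999 = 47.9970
Summing the contributions gives the formula mass.

101.96 g/mol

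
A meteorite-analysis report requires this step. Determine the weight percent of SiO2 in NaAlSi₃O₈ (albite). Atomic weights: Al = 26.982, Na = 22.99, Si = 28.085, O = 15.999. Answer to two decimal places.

M(NaAlSi₃O₈) = 262.219 g/mol; M(SiO2) = 60.083 g/mol.
Moles SiO2 per formula unit = 3 Si ÷ 1 = 3.0000.
SiO2 fraction = (3.0000 × 60.083) / 262.219 = 180.249/262.219 = 0.6874.

68.74 wt%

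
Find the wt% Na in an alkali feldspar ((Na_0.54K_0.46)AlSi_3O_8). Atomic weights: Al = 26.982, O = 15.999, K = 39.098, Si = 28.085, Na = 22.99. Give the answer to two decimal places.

M((Na_0.54K_0.46)AlSi_3O_8) = 269.629 g/mol.
Na contributes 0.54 × 22.99 = 12.415 g per mole.
12.415/269.629 = 0.0460 → 4.60%.

4.60 mass %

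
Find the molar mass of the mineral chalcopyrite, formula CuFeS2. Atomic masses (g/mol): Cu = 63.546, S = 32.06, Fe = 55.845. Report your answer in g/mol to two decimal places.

M = 1·63.546 + 1·55.845 + 2·32.06

183.51 g/mol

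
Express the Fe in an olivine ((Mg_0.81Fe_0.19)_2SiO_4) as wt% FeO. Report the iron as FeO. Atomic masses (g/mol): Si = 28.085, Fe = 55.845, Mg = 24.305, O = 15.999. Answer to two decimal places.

M((Mg_0.81Fe_0.19)_2SiO_4) = 152.676 g/mol; M(FeO) = 71.844 g/mol.
Moles FeO per formula unit = 0.38 Fe ÷ 1 = 0.3800.
FeO fraction = (0.3800 × 71.844) / 152.676 = 27.301/152.676 = 0.1788.

17.88 wt%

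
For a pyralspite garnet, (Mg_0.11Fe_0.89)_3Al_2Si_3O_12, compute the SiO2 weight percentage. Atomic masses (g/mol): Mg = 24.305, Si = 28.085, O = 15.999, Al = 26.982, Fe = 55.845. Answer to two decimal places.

36.99 wt%

M((Mg_0.11Fe_0.89)_3Al_2Si_3O_12) = 487.334 g/mol; M(SiO2) = 60.083 g/mol.
Moles SiO2 per formula unit = 3 Si ÷ 1 = 3.0000.
SiO2 fraction = (3.0000 × 60.083) / 487.334 = 180.249/487.334 = 0.3699.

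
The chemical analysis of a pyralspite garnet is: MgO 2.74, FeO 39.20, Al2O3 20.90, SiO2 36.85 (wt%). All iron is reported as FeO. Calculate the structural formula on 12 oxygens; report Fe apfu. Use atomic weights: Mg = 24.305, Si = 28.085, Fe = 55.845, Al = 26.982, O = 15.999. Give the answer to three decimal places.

MgO (M=40.304): mol = 0.06798; Mg = 0.06798, O = 0.06798.
FeO (M=71.844): mol = 0.54563; Fe = 0.54563, O = 0.54563.
Al2O3 (M=101.961): mol = 0.20498; Al = 0.40996, O = 0.61494.
SiO2 (M=60.083): mol = 0.61332; Si = 0.61332, O = 1.22664.
ΣO = 2.45519; factor = 12/ΣO = 4.88761.
Fe apfu = 0.54563 × 4.88761 = 2.667.

2.667 Fe apfu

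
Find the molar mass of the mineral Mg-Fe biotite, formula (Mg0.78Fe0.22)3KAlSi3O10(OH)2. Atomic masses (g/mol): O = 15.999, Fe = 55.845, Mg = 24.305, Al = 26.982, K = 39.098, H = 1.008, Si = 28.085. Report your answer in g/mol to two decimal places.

The formula mass is the sum 2.34*24.305 + 0.66*55.845 + 1*39.098 + 1*26.982 + 3*28.085 + 12*15.999 + 2*1.008.

438.07 g/mol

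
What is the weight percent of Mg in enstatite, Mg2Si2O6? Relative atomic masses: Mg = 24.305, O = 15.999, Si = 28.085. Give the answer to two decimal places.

24.21 mass %

M(Mg2Si2O6) = 200.774 g/mol.
Mg contributes 2 × 24.305 = 48.610 g per mole.
48.610/200.774 = 0.2421 → 24.21%.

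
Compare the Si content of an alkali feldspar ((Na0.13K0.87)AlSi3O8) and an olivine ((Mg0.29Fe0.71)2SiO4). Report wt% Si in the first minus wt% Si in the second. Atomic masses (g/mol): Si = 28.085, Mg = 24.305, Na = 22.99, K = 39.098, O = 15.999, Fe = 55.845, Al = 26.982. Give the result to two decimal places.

15.36 percentage points

First mineral: 84.255 g Si in 276.233 g formula = 30.50 wt% Si.
Second mineral: 28.085 g Si in 185.478 g formula = 15.14 wt% Si.
30.50% − 15.14% gives a difference of 15.36 percentage points.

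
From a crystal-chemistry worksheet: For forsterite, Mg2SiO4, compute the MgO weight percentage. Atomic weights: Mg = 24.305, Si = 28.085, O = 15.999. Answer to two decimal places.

M(Mg2SiO4) = 140.691 g/mol; M(MgO) = 40.304 g/mol.
Moles MgO per formula unit = 2 Mg ÷ 1 = 2.0000.
MgO fraction = (2.0000 × 40.304) / 140.691 = 80.608/140.691 = 0.5729.

57.29 wt%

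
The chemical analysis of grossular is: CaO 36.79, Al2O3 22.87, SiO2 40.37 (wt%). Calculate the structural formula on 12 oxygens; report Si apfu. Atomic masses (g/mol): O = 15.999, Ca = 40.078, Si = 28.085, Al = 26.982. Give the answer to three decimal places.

3.017 Si apfu

36.79 wt% CaO ÷ 56.077 g/mol = 0.65606 mol, giving 0.65606 Ca and 0.65606 O.
22.87 wt% Al2O3 ÷ 101.961 g/mol = 0.22430 mol, giving 0.44860 Al and 0.67290 O.
40.37 wt% SiO2 ÷ 60.083 g/mol = 0.67190 mol, giving 0.67190 Si and 1.34380 O.
Oxygen sums to 2.67276; scaling by 12/2.67276 = 4.48974 puts the formula on 12 O.
Si: 0.67190 × 4.48974 = 3.017 atoms per formula unit.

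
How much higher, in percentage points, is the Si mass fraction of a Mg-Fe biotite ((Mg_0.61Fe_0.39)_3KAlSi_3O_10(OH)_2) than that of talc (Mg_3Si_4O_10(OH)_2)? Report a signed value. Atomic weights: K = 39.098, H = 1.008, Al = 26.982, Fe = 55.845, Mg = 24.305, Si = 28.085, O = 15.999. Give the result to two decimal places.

-11.07 percentage points

M((Mg_0.61Fe_0.39)_3KAlSi_3O_10(OH)_2) = 454.156 g/mol, so wt% Si = 84.255/454.156 × 100 = 18.55%.
M(Mg_3Si_4O_10(OH)_2) = 379.259 g/mol, so wt% Si = 112.340/379.259 × 100 = 29.62%.
18.55 − 29.62 = -11.07 pp.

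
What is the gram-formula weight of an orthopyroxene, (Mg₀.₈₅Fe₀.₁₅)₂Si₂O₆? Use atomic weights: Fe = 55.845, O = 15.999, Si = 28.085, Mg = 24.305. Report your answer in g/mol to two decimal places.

210.24 g/mol

M = 1.70(24.305) + 0.30(55.845) + 2(28.085) + 6(15.999)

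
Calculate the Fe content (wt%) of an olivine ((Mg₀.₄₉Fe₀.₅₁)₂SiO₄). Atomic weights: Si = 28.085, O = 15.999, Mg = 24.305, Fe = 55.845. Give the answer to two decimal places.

M((Mg₀.₄₉Fe₀.₅₁)₂SiO₄) = 172.862 g/mol.
Fe contributes 1.02 × 55.845 = 56.962 g per mole.
56.962/172.862 = 0.3295 → 32.95%.

32.95 wt%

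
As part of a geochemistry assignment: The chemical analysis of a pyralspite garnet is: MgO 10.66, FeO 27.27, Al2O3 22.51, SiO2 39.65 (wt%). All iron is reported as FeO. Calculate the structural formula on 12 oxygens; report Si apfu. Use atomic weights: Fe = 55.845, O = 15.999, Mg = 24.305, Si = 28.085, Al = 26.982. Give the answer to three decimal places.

MgO (M=40.304): mol = 0.26449; Mg = 0.26449, O = 0.26449.
FeO (M=71.844): mol = 0.37957; Fe = 0.37957, O = 0.37957.
Al2O3 (M=101.961): mol = 0.22077; Al = 0.44154, O = 0.66231.
SiO2 (M=60.083): mol = 0.65992; Si = 0.65992, O = 1.31984.
ΣO = 2.62621; factor = 12/ΣO = 4.56932.
Si apfu = 0.65992 × 4.56932 = 3.015.

3.015 Si apfu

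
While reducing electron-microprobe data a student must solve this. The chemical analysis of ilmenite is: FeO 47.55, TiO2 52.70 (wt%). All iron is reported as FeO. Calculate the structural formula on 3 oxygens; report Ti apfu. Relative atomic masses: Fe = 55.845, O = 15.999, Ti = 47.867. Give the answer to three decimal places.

0.999 Ti apfu

FeO: 47.55/71.844 = 0.66185 mol → 0.66185 mol Fe, 0.66185 mol O.
TiO2: 52.70/79.865 = 0.65986 mol → 0.65986 mol Ti, 1.31972 mol O.
Total oxygen = 1.98157 mol. Normalization factor = 3/1.98157 = 1.51395.
Ti per 3 O = 0.65986 × 1.51395 = 0.999.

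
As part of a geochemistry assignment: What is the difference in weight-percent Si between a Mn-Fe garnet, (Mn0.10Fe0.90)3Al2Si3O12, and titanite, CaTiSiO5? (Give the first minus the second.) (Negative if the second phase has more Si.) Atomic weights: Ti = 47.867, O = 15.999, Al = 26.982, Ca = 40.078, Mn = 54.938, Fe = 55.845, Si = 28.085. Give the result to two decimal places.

Si in (Mn0.10Fe0.90)3Al2Si3O12: molar mass 497.470 g/mol; 3×28.085 = 84.255 g → 16.94 wt%.
Si in CaTiSiO5: molar mass 196.025 g/mol; 1×28.085 = 28.085 g → 14.33 wt%.
Difference = 16.94 − 14.33 = 2.61 percentage points.

2.61 percentage points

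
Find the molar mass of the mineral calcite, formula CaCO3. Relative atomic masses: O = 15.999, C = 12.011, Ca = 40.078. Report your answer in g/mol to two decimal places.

Ca: 1 × 40.078 = 40.0780
C: 1 × 12.011 = 12.0110
O: 3 × 15.999 = 47.9970
Summing the contributions gives the formula mass.

100.09 g/mol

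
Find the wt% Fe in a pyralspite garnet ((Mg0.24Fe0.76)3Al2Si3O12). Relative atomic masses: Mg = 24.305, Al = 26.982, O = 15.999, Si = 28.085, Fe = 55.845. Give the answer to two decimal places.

M((Mg0.24Fe0.76)3Al2Si3O12) = 475.033 g/mol.
Fe contributes 2.28 × 55.845 = 127.327 g per mole.
127.327/475.033 = 0.2680 → 26.80%.

26.80 mass %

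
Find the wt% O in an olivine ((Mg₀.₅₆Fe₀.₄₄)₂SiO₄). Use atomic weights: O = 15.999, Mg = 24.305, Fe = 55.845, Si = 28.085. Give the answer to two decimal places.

37.99 weight percent

Formula mass = 1.12×24.305 + 0.88×55.845 + 1×28.085 + 4×15.999 = 168.446 g/mol, of which 63.996 g is O.
So O makes up 63.996/168.446 = 0.3799 of the mass, i.e. 37.99%.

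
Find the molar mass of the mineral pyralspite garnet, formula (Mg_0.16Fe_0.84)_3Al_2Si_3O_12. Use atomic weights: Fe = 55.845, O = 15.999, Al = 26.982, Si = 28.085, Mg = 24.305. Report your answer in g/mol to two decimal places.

Mg: 0.48 × 24.305 = 11.6664
Fe: 2.52 × 55.845 = 140.7294
Al: 2 × 26.982 = 53.9640
Si: 3 × 28.085 = 84.2550
O: 12 × 15.999 = 191.9880
Summing the contributions gives the formula mass.

482.60 g/mol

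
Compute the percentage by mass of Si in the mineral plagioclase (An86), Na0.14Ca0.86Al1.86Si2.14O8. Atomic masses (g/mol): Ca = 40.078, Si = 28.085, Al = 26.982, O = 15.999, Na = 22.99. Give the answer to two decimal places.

Molar mass of Na0.14Ca0.86Al1.86Si2.14O8: 0.14×22.99 + 0.86×40.078 + 1.86×26.982 + 2.14×28.085 + 8×15.999 = 275.966 g/mol.
Mass of Si per formula unit: 2.14 × 28.085 = 60.102 g.
Weight fraction Si = 60.102 / 275.966 = 0.2178.

21.78 wt%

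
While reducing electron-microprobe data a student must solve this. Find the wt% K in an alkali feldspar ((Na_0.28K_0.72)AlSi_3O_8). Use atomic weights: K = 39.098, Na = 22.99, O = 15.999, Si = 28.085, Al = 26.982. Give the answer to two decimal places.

Molar mass of (Na_0.28K_0.72)AlSi_3O_8: 0.28×22.99 + 0.72×39.098 + 1×26.982 + 3×28.085 + 8×15.999 = 273.817 g/mol.
Mass of K per formula unit: 0.72 × 39.098 = 28.151 g.
Weight fraction K = 28.151 / 273.817 = 0.1028.

10.28 mass %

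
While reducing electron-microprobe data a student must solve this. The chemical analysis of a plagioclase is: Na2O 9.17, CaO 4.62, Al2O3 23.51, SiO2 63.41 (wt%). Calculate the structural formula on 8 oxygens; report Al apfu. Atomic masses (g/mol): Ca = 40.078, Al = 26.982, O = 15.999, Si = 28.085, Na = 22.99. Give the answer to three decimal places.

1.216 Al apfu

9.17 wt% Na2O ÷ 61.979 g/mol = 0.14795 mol, giving 0.29590 Na and 0.14795 O.
4.62 wt% CaO ÷ 56.077 g/mol = 0.08239 mol, giving 0.08239 Ca and 0.08239 O.
23.51 wt% Al2O3 ÷ 101.961 g/mol = 0.23058 mol, giving 0.46116 Al and 0.69174 O.
63.41 wt% SiO2 ÷ 60.083 g/mol = 1.05537 mol, giving 1.05537 Si and 2.11074 O.
Oxygen sums to 3.03282; scaling by 8/3.03282 = 2.63781 puts the formula on 8 O.
Al: 0.46116 × 2.63781 = 1.216 atoms per formula unit.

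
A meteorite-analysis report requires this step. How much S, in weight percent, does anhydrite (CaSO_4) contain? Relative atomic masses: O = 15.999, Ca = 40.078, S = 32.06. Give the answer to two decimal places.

Molar mass of CaSO_4: 1·40.078 + 1·32.06 + 4·15.999 = 136.134 g/mol.
Mass of S per formula unit: 1 × 32.06 = 32.060 g.
Weight fraction S = 32.060 / 136.134 = 0.2355.

23.55 weight percent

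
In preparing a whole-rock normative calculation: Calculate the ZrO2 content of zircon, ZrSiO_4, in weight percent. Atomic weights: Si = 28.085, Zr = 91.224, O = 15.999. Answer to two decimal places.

67.22 wt%

Formula mass = 183.305 g/mol.
1 Zr → 1.0000 mol ZrO2 per formula unit; M(ZrO2) = 123.222, so ZrO2 mass = 123.222 g.
123.222/183.305 × 100 = 67.22 wt%.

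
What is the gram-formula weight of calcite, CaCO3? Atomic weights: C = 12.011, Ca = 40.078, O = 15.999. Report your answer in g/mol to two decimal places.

100.09 g/mol

Ca: 1 × 40.078 = 40.0780
C: 1 × 12.011 = 12.0110
O: 3 × 15.999 = 47.9970
Summing the contributions gives the formula mass.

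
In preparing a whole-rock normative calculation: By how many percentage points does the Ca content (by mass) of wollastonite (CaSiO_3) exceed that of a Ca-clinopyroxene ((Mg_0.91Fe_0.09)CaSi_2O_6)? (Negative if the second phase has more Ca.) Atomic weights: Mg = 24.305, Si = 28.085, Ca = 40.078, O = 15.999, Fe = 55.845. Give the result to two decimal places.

16.23 percentage points

M(CaSiO_3) = 116.160 g/mol, so wt% Ca = 40.078/116.160 × 100 = 34.50%.
M((Mg_0.91Fe_0.09)CaSi_2O_6) = 219.386 g/mol, so wt% Ca = 40.078/219.386 × 100 = 18.27%.
34.50 − 18.27 = 16.23 pp.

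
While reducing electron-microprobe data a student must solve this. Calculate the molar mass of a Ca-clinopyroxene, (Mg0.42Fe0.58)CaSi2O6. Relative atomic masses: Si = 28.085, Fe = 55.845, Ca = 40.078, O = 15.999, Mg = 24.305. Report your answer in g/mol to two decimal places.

234.84 g/mol

M = 0.42(24.305) + 0.58(55.845) + 1(40.078) + 2(28.085) + 6(15.999)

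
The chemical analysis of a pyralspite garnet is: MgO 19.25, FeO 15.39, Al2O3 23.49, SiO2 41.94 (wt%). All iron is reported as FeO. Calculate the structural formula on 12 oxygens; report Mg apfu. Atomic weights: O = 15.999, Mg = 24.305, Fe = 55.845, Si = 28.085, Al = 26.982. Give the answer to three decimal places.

MgO (M=40.304): mol = 0.47762; Mg = 0.47762, O = 0.47762.
FeO (M=71.844): mol = 0.21421; Fe = 0.21421, O = 0.21421.
Al2O3 (M=101.961): mol = 0.23038; Al = 0.46076, O = 0.69114.
SiO2 (M=60.083): mol = 0.69803; Si = 0.69803, O = 1.39606.
ΣO = 2.77903; factor = 12/ΣO = 4.31805.
Mg apfu = 0.47762 × 4.31805 = 2.062.

2.062 Mg apfu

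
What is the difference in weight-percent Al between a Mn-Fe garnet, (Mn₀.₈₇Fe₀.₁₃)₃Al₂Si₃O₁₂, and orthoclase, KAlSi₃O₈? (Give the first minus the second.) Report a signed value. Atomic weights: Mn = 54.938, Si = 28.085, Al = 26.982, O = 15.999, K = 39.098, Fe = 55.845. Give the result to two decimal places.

1.20 percentage points

Al in (Mn₀.₈₇Fe₀.₁₃)₃Al₂Si₃O₁₂: molar mass 495.375 g/mol; 2×26.982 = 53.964 g → 10.89 wt%.
Al in KAlSi₃O₈: molar mass 278.327 g/mol; 1×26.982 = 26.982 g → 9.69 wt%.
Difference = 10.89 − 9.69 = 1.20 percentage points.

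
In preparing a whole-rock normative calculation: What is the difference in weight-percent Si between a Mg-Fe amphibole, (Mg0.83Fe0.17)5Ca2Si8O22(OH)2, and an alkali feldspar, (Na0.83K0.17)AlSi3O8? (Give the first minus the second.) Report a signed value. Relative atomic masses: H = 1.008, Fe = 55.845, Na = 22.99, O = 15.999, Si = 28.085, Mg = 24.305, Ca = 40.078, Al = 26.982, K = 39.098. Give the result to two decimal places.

First mineral: 224.680 g Si in 839.162 g formula = 26.77 wt% Si.
Second mineral: 84.255 g Si in 264.957 g formula = 31.80 wt% Si.
26.77% − 31.80% gives a difference of -5.03 percentage points.

-5.03 percentage points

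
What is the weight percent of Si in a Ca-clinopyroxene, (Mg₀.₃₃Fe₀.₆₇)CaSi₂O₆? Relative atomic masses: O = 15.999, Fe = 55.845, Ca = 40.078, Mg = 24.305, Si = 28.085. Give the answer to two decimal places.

23.63 wt%

Molar mass of (Mg₀.₃₃Fe₀.₆₇)CaSi₂O₆: 0.33*24.305 + 0.67*55.845 + 1*40.078 + 2*28.085 + 6*15.999 = 237.679 g/mol.
Mass of Si per formula unit: 2 × 28.085 = 56.170 g.
Weight fraction Si = 56.170 / 237.679 = 0.2363.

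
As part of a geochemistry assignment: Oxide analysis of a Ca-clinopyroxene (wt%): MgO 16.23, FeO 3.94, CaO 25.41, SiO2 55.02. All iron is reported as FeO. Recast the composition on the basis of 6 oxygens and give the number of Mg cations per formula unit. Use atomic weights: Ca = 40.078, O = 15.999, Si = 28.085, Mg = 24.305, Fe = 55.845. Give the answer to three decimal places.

MgO (M=40.304): mol = 0.40269; Mg = 0.40269, O = 0.40269.
FeO (M=71.844): mol = 0.05484; Fe = 0.05484, O = 0.05484.
CaO (M=56.077): mol = 0.45313; Ca = 0.45313, O = 0.45313.
SiO2 (M=60.083): mol = 0.91573; Si = 0.91573, O = 1.83146.
ΣO = 2.74212; factor = 6/ΣO = 2.18809.
Mg apfu = 0.40269 × 2.18809 = 0.881.

0.881 Mg apfu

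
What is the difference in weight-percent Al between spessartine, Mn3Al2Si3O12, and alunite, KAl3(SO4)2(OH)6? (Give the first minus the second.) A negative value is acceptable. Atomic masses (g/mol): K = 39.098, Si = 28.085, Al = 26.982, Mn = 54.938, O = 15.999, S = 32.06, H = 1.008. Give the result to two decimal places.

M(Mn3Al2Si3O12) = 495.021 g/mol, so wt% Al = 53.964/495.021 × 100 = 10.90%.
M(KAl3(SO4)2(OH)6) = 414.198 g/mol, so wt% Al = 80.946/414.198 × 100 = 19.54%.
10.90 − 19.54 = -8.64 pp.

-8.64 percentage points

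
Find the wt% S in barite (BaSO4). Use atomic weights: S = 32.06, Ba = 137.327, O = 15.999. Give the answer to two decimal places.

13.74 wt%

Formula mass = 1*137.327 + 1*32.06 + 4*15.999 = 233.383 g/mol, of which 32.060 g is S.
So S makes up 32.060/233.383 = 0.1374 of the mass, i.e. 13.74%.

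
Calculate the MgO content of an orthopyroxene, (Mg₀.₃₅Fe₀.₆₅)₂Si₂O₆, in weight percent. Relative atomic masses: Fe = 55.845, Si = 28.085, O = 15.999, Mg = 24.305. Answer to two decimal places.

Formula mass = 241.776 g/mol.
0.70 Mg → 0.7000 mol MgO per formula unit; M(MgO) = 40.304, so MgO mass = 28.213 g.
28.213/241.776 × 100 = 11.67 wt%.

11.67 wt%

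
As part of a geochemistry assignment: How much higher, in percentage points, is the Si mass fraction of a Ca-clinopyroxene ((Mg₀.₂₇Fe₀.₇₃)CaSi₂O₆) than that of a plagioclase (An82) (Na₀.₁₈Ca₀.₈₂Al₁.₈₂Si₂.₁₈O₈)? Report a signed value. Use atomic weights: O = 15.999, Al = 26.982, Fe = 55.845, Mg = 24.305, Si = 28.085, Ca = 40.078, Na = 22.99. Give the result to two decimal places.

1.21 percentage points

First mineral: 56.170 g Si in 239.571 g formula = 23.45 wt% Si.
Second mineral: 61.225 g Si in 275.327 g formula = 22.24 wt% Si.
23.45% − 22.24% gives a difference of 1.21 percentage points.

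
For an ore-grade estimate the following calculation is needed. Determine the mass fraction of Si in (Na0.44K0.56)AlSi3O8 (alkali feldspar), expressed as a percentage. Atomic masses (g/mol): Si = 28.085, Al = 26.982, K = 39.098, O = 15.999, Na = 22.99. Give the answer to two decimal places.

31.06 wt%

Formula mass = 0.44·22.99 + 0.56·39.098 + 1·26.982 + 3·28.085 + 8·15.999 = 271.239 g/mol, of which 84.255 g is Si.
So Si makes up 84.255/271.239 = 0.3106 of the mass, i.e. 31.06%.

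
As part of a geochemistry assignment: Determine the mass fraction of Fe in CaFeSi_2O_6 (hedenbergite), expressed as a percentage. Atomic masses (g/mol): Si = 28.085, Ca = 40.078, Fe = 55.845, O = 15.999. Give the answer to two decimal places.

Formula mass = 1·40.078 + 1·55.845 + 2·28.085 + 6·15.999 = 248.087 g/mol, of which 55.845 g is Fe.
So Fe makes up 55.845/248.087 = 0.2251 of the mass, i.e. 22.51%.

22.51 wt%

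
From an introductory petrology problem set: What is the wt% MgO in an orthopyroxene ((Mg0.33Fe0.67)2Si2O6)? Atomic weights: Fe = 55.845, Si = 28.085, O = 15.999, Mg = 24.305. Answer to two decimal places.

10.95 wt%

Formula mass = 243.038 g/mol.
0.66 Mg → 0.6600 mol MgO per formula unit; M(MgO) = 40.304, so MgO mass = 26.601 g.
26.601/243.038 × 100 = 10.95 wt%.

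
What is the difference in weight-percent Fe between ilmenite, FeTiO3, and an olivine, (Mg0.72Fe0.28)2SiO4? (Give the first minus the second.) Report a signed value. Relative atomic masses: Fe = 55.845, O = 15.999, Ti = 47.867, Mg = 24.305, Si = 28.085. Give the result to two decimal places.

First mineral: 55.845 g Fe in 151.709 g formula = 36.81 wt% Fe.
Second mineral: 31.273 g Fe in 158.353 g formula = 19.75 wt% Fe.
36.81% − 19.75% gives a difference of 17.06 percentage points.

17.06 percentage points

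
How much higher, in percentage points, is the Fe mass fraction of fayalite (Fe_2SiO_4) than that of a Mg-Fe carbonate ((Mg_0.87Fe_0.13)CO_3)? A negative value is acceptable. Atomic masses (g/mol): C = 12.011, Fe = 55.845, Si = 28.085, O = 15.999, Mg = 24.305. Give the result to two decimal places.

First mineral: 111.690 g Fe in 203.771 g formula = 54.81 wt% Fe.
Second mineral: 7.260 g Fe in 88.413 g formula = 8.21 wt% Fe.
54.81% − 8.21% gives a difference of 46.60 percentage points.

46.60 percentage points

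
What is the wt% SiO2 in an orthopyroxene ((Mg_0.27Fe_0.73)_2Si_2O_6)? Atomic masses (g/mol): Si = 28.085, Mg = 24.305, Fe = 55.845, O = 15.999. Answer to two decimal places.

48.69 wt%

Formula mass = 246.822 g/mol.
2 Si → 2.0000 mol SiO2 per formula unit; M(SiO2) = 60.083, so SiO2 mass = 120.166 g.
120.166/246.822 × 100 = 48.69 wt%.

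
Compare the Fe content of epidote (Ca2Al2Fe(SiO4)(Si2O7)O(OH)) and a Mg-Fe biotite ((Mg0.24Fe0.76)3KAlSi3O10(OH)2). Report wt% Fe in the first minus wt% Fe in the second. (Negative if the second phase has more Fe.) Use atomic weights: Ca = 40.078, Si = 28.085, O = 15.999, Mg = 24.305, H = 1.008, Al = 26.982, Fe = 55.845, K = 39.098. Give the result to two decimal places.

First mineral: 55.845 g Fe in 483.215 g formula = 11.56 wt% Fe.
Second mineral: 127.327 g Fe in 489.165 g formula = 26.03 wt% Fe.
11.56% − 26.03% gives a difference of -14.47 percentage points.

-14.47 percentage points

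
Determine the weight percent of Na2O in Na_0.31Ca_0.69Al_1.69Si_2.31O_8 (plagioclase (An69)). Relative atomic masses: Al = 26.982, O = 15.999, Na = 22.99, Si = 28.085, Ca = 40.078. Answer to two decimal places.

3.52 wt%

M(Na_0.31Ca_0.69Al_1.69Si_2.31O_8) = 273.249 g/mol; M(Na2O) = 61.979 g/mol.
Moles Na2O per formula unit = 0.31 Na ÷ 2 = 0.1550.
Na2O fraction = (0.1550 × 61.979) / 273.249 = 9.607/273.249 = 0.0352.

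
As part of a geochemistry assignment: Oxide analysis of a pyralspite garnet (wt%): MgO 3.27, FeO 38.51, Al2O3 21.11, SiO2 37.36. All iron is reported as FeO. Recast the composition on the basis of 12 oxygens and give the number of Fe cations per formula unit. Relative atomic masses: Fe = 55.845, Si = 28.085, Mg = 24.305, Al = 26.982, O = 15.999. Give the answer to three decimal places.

MgO (M=40.304): mol = 0.08113; Mg = 0.08113, O = 0.08113.
FeO (M=71.844): mol = 0.53602; Fe = 0.53602, O = 0.53602.
Al2O3 (M=101.961): mol = 0.20704; Al = 0.41408, O = 0.62112.
SiO2 (M=60.083): mol = 0.62181; Si = 0.62181, O = 1.24362.
ΣO = 2.48189; factor = 12/ΣO = 4.83502.
Fe apfu = 0.53602 × 4.83502 = 2.592.

2.592 Fe apfu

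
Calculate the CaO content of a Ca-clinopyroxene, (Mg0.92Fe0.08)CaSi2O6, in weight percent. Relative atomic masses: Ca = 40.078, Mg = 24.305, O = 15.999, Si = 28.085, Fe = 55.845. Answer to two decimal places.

Formula mass = 219.070 g/mol.
1 Ca → 1.0000 mol CaO per formula unit; M(CaO) = 56.077, so CaO mass = 56.077 g.
56.077/219.070 × 100 = 25.60 wt%.

25.60 wt%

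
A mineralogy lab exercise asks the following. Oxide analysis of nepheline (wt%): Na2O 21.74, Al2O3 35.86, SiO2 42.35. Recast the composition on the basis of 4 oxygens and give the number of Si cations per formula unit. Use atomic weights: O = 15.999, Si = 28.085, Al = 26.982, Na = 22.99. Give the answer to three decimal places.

Na2O (M=61.979): mol = 0.35076; Na = 0.70152, O = 0.35076.
Al2O3 (M=101.961): mol = 0.35170; Al = 0.70340, O = 1.05510.
SiO2 (M=60.083): mol = 0.70486; Si = 0.70486, O = 1.40972.
ΣO = 2.81558; factor = 4/ΣO = 1.42067.
Si apfu = 0.70486 × 1.42067 = 1.001.

1.001 Si apfu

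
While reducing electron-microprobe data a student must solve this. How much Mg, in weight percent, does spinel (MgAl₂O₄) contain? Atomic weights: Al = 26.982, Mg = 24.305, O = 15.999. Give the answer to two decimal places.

17.08 weight percent

Molar mass of MgAl₂O₄: 1*24.305 + 2*26.982 + 4*15.999 = 142.265 g/mol.
Mass of Mg per formula unit: 1 × 24.305 = 24.305 g.
Weight fraction Mg = 24.305 / 142.265 = 0.1708.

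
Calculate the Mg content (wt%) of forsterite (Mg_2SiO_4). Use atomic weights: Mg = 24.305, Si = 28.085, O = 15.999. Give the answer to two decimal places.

M(Mg_2SiO_4) = 140.691 g/mol.
Mg contributes 2 × 24.305 = 48.610 g per mole.
48.610/140.691 = 0.3455 → 34.55%.

34.55 wt%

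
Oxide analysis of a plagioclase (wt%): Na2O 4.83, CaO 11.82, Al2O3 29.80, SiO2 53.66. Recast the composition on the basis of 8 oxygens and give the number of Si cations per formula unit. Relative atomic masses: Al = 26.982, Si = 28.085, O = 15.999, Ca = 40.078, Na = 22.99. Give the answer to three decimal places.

4.83 wt% Na2O ÷ 61.979 g/mol = 0.07793 mol, giving 0.15586 Na and 0.07793 O.
11.82 wt% CaO ÷ 56.077 g/mol = 0.21078 mol, giving 0.21078 Ca and 0.21078 O.
29.80 wt% Al2O3 ÷ 101.961 g/mol = 0.29227 mol, giving 0.58454 Al and 0.87681 O.
53.66 wt% SiO2 ÷ 60.083 g/mol = 0.89310 mol, giving 0.89310 Si and 1.78620 O.
Oxygen sums to 2.95172; scaling by 8/2.95172 = 2.71028 puts the formula on 8 O.
Si: 0.89310 × 2.71028 = 2.421 atoms per formula unit.

2.421 Si apfu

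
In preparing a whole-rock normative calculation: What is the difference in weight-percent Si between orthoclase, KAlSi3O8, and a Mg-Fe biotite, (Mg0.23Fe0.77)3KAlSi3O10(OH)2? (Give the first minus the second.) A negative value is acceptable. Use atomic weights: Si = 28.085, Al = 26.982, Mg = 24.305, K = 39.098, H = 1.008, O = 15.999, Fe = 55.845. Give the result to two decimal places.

13.08 percentage points

M(KAlSi3O8) = 278.327 g/mol, so wt% Si = 84.255/278.327 × 100 = 30.27%.
M((Mg0.23Fe0.77)3KAlSi3O10(OH)2) = 490.111 g/mol, so wt% Si = 84.255/490.111 × 100 = 17.19%.
30.27 − 17.19 = 13.08 pp.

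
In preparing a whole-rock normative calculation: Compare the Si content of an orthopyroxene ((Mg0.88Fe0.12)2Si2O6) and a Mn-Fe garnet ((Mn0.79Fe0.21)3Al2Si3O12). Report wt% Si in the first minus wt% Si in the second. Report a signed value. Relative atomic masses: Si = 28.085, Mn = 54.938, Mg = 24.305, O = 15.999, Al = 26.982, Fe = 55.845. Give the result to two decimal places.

9.96 percentage points

M((Mg0.88Fe0.12)2Si2O6) = 208.344 g/mol, so wt% Si = 56.170/208.344 × 100 = 26.96%.
M((Mn0.79Fe0.21)3Al2Si3O12) = 495.592 g/mol, so wt% Si = 84.255/495.592 × 100 = 17.00%.
26.96 − 17.00 = 9.96 pp.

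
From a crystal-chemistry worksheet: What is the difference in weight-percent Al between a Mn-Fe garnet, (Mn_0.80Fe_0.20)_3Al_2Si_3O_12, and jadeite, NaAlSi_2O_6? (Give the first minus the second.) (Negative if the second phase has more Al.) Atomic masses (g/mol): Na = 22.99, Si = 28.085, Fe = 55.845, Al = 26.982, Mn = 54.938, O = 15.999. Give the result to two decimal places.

M((Mn_0.80Fe_0.20)_3Al_2Si_3O_12) = 495.565 g/mol, so wt% Al = 53.964/495.565 × 100 = 10.89%.
M(NaAlSi_2O_6) = 202.136 g/mol, so wt% Al = 26.982/202.136 × 100 = 13.35%.
10.89 − 13.35 = -2.46 pp.

-2.46 percentage points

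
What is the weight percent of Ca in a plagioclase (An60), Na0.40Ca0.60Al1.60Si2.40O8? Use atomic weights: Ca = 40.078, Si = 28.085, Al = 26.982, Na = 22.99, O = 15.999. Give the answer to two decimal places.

8.85 weight percent

Formula mass = 0.40*22.99 + 0.60*40.078 + 1.60*26.982 + 2.40*28.085 + 8*15.999 = 271.810 g/mol, of which 24.047 g is Ca.
So Ca makes up 24.047/271.810 = 0.0885 of the mass, i.e. 8.85%.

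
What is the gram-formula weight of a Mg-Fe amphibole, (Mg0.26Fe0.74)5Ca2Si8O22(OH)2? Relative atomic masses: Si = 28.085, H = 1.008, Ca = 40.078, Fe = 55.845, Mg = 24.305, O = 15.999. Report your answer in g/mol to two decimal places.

Mg: 1.30 × 24.305 = 31.5965
Fe: 3.70 × 55.845 = 206.6265
Ca: 2 × 40.078 = 80.1560
Si: 8 × 28.085 = 224.6800
O: 24 × 15.999 = 383.9760
H: 2 × 1.008 = 2.0160
Summing the contributions gives the formula mass.

929.05 g/mol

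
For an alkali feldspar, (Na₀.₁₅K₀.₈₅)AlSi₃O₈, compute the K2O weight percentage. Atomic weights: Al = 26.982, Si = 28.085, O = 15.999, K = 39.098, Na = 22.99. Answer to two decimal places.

Formula mass = 275.911 g/mol.
0.85 K → 0.4250 mol K2O per formula unit; M(K2O) = 94.195, so K2O mass = 40.033 g.
40.033/275.911 × 100 = 14.51 wt%.

14.51 wt%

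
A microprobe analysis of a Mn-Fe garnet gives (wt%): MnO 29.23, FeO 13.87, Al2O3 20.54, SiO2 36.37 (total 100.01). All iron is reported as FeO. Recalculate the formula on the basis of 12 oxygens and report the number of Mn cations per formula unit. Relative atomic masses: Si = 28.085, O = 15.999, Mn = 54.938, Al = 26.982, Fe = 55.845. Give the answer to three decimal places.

29.23 wt% MnO ÷ 70.937 g/mol = 0.41206 mol, giving 0.41206 Mn and 0.41206 O.
13.87 wt% FeO ÷ 71.844 g/mol = 0.19306 mol, giving 0.19306 Fe and 0.19306 O.
20.54 wt% Al2O3 ÷ 101.961 g/mol = 0.20145 mol, giving 0.40290 Al and 0.60435 O.
36.37 wt% SiO2 ÷ 60.083 g/mol = 0.60533 mol, giving 0.60533 Si and 1.21066 O.
Oxygen sums to 2.42013; scaling by 12/2.42013 = 4.95841 puts the formula on 12 O.
Mn: 0.41206 × 4.95841 = 2.043 atoms per formula unit.

2.043 Mn apfu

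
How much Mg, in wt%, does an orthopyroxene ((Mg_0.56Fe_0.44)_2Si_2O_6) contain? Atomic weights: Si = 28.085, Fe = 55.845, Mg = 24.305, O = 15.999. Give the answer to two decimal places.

11.91 wt%

Molar mass of (Mg_0.56Fe_0.44)_2Si_2O_6: 1.12·24.305 + 0.88·55.845 + 2·28.085 + 6·15.999 = 228.529 g/mol.
Mass of Mg per formula unit: 1.12 × 24.305 = 27.222 g.
Weight fraction Mg = 27.222 / 228.529 = 0.1191.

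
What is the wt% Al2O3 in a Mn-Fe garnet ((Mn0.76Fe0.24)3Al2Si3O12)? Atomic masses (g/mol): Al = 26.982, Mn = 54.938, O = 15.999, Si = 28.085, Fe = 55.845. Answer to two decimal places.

20.57 wt%

M((Mn0.76Fe0.24)3Al2Si3O12) = 495.674 g/mol; M(Al2O3) = 101.961 g/mol.
Moles Al2O3 per formula unit = 2 Al ÷ 2 = 1.0000.
Al2O3 fraction = (1.0000 × 101.961) / 495.674 = 101.961/495.674 = 0.2057.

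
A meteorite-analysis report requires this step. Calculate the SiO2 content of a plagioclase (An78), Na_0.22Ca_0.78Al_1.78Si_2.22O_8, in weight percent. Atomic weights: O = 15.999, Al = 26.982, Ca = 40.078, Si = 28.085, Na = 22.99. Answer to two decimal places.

Molar mass of Na_0.22Ca_0.78Al_1.78Si_2.22O_8 = 0.22*22.99 + 0.78*40.078 + 1.78*26.982 + 2.22*28.085 + 8*15.999 = 274.687 g/mol.
Each formula unit contains 2.22 Si, equivalent to 2.22/1 = 2.2200 mol SiO2.
M(SiO2) = 1×28.085 + 2×15.999 = 60.083 g/mol.
Mass of SiO2 per formula unit = 2.2200 × 60.083 = 133.384 g.
SiO2 wt% = 133.384 / 274.687 × 100 = 48.56%.

48.56 wt%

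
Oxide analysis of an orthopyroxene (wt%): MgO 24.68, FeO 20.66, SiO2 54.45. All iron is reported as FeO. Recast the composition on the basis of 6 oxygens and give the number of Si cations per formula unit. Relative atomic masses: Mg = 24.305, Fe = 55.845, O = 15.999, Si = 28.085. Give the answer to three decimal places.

2.005 Si apfu

MgO: 24.68/40.304 = 0.61235 mol → 0.61235 mol Mg, 0.61235 mol O.
FeO: 20.66/71.844 = 0.28757 mol → 0.28757 mol Fe, 0.28757 mol O.
SiO2: 54.45/60.083 = 0.90625 mol → 0.90625 mol Si, 1.81250 mol O.
Total oxygen = 2.71242 mol. Normalization factor = 6/2.71242 = 2.21205.
Si per 6 O = 0.90625 × 2.21205 = 2.005.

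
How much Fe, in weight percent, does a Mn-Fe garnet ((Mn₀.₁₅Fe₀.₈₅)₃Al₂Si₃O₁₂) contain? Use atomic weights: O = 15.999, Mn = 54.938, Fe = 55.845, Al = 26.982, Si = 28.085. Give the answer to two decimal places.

Molar mass of (Mn₀.₁₅Fe₀.₈₅)₃Al₂Si₃O₁₂: 0.45×54.938 + 2.55×55.845 + 2×26.982 + 3×28.085 + 12×15.999 = 497.334 g/mol.
Mass of Fe per formula unit: 2.55 × 55.845 = 142.405 g.
Weight fraction Fe = 142.405 / 497.334 = 0.2863.

28.63 weight percent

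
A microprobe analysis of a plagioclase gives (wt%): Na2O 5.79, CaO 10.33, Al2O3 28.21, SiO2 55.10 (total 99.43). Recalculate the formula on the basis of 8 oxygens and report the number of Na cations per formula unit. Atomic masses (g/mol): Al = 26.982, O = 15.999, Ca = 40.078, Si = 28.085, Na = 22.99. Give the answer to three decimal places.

Na2O (M=61.979): mol = 0.09342; Na = 0.18684, O = 0.09342.
CaO (M=56.077): mol = 0.18421; Ca = 0.18421, O = 0.18421.
Al2O3 (M=101.961): mol = 0.27667; Al = 0.55334, O = 0.83001.
SiO2 (M=60.083): mol = 0.91706; Si = 0.91706, O = 1.83412.
ΣO = 2.94176; factor = 8/ΣO = 2.71946.
Na apfu = 0.18684 × 2.71946 = 0.508.

0.508 Na apfu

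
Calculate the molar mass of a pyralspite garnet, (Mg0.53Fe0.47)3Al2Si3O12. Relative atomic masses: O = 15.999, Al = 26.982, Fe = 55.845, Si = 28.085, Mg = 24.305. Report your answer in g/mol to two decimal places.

The formula mass is the sum 1.59×24.305 + 1.41×55.845 + 2×26.982 + 3×28.085 + 12×15.999.

447.59 g/mol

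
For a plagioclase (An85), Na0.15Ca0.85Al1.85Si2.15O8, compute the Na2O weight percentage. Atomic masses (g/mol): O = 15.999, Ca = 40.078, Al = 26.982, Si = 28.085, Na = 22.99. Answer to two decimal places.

1.69 wt%

Molar mass of Na0.15Ca0.85Al1.85Si2.15O8 = 0.15*22.99 + 0.85*40.078 + 1.85*26.982 + 2.15*28.085 + 8*15.999 = 275.806 g/mol.
Each formula unit contains 0.15 Na, equivalent to 0.15/2 = 0.0750 mol Na2O.
M(Na2O) = 2×22.99 + 1×15.999 = 61.979 g/mol.
Mass of Na2O per formula unit = 0.0750 × 61.979 = 4.648 g.
Na2O wt% = 4.648 / 275.806 × 100 = 1.69%.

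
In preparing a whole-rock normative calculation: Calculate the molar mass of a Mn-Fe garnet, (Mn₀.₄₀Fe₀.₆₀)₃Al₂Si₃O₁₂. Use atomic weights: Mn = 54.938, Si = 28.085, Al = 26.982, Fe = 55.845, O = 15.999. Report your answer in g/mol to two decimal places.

496.65 g/mol

M = 1.20*54.938 + 1.80*55.845 + 2*26.982 + 3*28.085 + 12*15.999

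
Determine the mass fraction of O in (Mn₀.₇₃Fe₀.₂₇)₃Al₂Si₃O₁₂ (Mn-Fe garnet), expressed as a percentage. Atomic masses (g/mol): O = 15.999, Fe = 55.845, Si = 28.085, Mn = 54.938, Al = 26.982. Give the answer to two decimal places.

Formula mass = 2.19*54.938 + 0.81*55.845 + 2*26.982 + 3*28.085 + 12*15.999 = 495.756 g/mol, of which 191.988 g is O.
So O makes up 191.988/495.756 = 0.3873 of the mass, i.e. 38.73%.

38.73 wt%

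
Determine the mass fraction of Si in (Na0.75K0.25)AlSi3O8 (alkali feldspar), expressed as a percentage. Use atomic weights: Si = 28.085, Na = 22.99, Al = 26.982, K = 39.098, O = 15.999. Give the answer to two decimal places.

31.65 wt%

M((Na0.75K0.25)AlSi3O8) = 266.246 g/mol.
Si contributes 3 × 28.085 = 84.255 g per mole.
84.255/266.246 = 0.3165 → 31.65%.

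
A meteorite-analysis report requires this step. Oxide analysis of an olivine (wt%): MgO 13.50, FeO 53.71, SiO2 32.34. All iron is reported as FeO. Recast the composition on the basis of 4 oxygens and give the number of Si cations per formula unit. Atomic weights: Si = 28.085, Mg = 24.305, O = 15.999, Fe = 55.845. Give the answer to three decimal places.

MgO (M=40.304): mol = 0.33495; Mg = 0.33495, O = 0.33495.
FeO (M=71.844): mol = 0.74759; Fe = 0.74759, O = 0.74759.
SiO2 (M=60.083): mol = 0.53826; Si = 0.53826, O = 1.07652.
ΣO = 2.15906; factor = 4/ΣO = 1.85266.
Si apfu = 0.53826 × 1.85266 = 0.997.

0.997 Si apfu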